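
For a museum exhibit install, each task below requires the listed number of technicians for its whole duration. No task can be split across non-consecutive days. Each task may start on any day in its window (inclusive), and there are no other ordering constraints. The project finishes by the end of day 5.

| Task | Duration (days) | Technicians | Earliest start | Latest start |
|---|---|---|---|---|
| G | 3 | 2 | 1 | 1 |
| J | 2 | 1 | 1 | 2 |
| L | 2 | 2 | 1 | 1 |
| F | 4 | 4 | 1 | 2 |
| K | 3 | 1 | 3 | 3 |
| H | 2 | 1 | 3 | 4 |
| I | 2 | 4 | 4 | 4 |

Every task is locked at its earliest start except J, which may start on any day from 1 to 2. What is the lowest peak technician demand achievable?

10

J@1: d1:9  d2:9  d3:8  d4:10  d5:5 → peak 10
J@2: d1:8  d2:9  d3:9  d4:10  d5:5 → peak 10
Best is J@1, peak 10.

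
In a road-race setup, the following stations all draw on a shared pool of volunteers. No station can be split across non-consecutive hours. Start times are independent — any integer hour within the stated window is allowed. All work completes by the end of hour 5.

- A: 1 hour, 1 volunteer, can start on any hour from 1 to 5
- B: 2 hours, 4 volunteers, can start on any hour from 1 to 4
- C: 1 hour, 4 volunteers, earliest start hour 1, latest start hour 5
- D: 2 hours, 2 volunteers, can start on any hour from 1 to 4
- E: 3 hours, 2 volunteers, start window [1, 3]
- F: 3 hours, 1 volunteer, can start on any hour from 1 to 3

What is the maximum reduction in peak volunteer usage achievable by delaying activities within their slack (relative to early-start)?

8

Early-start peak: h1:14  h2:9  h3:3  h4:0  h5:0 ⇒ 14.
Leveled (A@1, B@1, C@5, D@3, E@2, F@3): h1:5  h2:6  h3:5  h4:5  h5:5 ⇒ 6.
Reduction 14 − 6 = 8.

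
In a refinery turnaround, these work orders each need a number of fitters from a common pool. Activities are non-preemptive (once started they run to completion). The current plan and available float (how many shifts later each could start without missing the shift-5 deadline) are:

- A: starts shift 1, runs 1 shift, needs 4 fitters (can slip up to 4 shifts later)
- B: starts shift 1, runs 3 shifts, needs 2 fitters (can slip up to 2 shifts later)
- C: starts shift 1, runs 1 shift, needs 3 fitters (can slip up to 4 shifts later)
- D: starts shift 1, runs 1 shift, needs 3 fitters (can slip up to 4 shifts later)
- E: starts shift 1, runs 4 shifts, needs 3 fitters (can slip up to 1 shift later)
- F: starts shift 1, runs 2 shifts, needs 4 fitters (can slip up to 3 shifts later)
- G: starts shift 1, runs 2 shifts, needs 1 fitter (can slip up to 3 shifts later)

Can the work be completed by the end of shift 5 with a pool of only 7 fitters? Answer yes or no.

no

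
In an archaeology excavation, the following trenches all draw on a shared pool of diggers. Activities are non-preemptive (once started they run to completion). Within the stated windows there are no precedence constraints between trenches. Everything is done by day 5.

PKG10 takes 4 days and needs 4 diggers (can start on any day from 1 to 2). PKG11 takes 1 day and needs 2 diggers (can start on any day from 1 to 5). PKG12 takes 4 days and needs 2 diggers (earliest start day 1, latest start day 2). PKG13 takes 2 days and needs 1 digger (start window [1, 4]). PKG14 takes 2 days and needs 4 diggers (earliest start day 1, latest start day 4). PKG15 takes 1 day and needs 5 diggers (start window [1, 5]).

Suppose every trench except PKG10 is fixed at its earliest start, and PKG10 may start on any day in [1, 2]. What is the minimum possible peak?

PKG10@1: d1:18  d2:11  d3:6  d4:6  d5:0 → peak 18
PKG10@2: d1:14  d2:11  d3:6  d4:6  d5:4 → peak 14
Best is PKG10@2, peak 14.

14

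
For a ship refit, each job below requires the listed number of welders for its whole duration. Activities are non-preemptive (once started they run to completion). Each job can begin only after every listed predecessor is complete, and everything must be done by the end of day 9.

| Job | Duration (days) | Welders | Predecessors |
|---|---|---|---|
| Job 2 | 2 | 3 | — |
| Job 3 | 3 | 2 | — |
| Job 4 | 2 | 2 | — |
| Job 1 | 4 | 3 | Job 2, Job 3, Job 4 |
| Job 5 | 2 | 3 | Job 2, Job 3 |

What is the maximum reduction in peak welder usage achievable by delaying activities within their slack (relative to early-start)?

Early-start peak: d1:7  d2:7  d3:2  d4:6  d5:6  d6:3  d7:3  d8:0  d9:0 ⇒ 7.
Leveled (Job 2@1, Job 3@1, Job 4@3, Job 1@6, Job 5@4): d1:5  d2:5  d3:4  d4:5  d5:3  d6:3  d7:3  d8:3  d9:3 ⇒ 5.
Reduction 7 − 5 = 2.

2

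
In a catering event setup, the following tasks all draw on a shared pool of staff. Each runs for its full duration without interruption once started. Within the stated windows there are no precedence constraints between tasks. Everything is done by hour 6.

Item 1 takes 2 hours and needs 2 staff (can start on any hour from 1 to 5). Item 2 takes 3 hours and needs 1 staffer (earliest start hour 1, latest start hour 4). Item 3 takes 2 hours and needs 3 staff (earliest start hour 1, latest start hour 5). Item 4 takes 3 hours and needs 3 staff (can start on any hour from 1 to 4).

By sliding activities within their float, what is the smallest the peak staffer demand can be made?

Early-start (Item 1@1, Item 2@1, Item 3@1, Item 4@1) gives peak 9: h1:9  h2:9  h3:4  h4:0  h5:0  h6:0.
Shift Item 2→3, Item 4→3.
Schedule Item 1@1, Item 2@3, Item 3@1, Item 4@3: h1:5  h2:5  h3:4  h4:4  h5:4  h6:0 — peak 5.

5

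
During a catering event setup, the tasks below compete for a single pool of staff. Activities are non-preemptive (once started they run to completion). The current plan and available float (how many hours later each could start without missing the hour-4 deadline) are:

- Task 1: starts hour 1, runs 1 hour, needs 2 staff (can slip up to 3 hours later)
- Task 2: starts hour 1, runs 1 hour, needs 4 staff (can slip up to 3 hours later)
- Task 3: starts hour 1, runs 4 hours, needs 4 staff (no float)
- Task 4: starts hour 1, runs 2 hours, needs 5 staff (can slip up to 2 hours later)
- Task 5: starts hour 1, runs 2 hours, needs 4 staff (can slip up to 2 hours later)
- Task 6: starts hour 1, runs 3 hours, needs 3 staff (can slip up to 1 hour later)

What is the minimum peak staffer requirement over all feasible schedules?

13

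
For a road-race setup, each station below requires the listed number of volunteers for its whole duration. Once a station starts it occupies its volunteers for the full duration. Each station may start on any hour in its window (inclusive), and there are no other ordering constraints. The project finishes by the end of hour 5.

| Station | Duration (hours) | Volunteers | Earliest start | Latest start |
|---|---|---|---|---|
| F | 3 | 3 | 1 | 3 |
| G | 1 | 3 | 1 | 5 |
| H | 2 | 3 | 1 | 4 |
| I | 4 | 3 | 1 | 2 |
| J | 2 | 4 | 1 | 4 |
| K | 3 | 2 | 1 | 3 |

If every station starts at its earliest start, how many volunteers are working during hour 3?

At early start, hour 3 has: F, I, K.
Demand: 3 + 3 + 2 = 8.

8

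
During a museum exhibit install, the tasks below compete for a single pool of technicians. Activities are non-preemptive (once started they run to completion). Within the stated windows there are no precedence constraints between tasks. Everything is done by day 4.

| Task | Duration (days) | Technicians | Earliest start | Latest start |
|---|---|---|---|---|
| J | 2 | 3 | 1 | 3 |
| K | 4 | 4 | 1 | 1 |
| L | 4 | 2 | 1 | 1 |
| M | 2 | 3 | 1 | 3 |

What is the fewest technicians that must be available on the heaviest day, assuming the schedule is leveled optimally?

Early-start (J@1, K@1, L@1, M@1) gives peak 12: d1:12  d2:12  d3:6  d4:6.
Shift M→3.
Schedule J@1, K@1, L@1, M@3: d1:9  d2:9  d3:9  d4:9 — peak 9.
Total technician-days = 36 over 4 days ⇒ peak ≥ ⌈36/4⌉ = 9, so 9 is optimal.

9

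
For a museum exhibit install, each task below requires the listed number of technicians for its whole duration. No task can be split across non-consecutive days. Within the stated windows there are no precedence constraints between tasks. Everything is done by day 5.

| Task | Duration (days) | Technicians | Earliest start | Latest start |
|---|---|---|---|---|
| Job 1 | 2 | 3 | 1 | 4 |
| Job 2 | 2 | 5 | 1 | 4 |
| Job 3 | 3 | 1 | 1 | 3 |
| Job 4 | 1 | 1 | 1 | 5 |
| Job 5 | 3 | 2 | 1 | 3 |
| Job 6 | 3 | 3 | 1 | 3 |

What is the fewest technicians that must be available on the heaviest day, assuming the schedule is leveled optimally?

7

Early-start (Job 1@1, Job 2@1, Job 3@1, Job 4@1, Job 5@1, Job 6@1) gives peak 15: d1:15  d2:14  d3:6  d4:0  d5:0.
Shift Job 2→4, Job 4→3, Job 5→3.
Schedule Job 1@1, Job 2@4, Job 3@1, Job 4@3, Job 5@3, Job 6@1: d1:7  d2:7  d3:7  d4:7  d5:7 — peak 7.
Total technician-days = 35 over 5 days ⇒ peak ≥ ⌈35/5⌉ = 7, so 7 is optimal.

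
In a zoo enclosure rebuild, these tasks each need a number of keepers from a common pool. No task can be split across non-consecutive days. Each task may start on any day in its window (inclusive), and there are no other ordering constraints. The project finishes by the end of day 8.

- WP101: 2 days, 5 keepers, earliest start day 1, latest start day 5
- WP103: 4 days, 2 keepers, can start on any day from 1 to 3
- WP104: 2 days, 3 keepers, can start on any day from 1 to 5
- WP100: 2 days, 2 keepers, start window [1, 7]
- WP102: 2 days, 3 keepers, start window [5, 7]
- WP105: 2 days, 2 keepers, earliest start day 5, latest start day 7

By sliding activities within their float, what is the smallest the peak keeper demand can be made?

Early-start (WP101@1, WP103@1, WP104@1, WP100@1, WP102@5, WP105@5) gives peak 12: d1:12  d2:12  d3:2  d4:2  d5:5  d6:5  d7:0  d8:0.
Shift WP103→3, WP104→3, WP100→5, WP102→7, WP105→7.
Schedule WP101@1, WP103@3, WP104@3, WP100@5, WP102@7, WP105@7: d1:5  d2:5  d3:5  d4:5  d5:4  d6:4  d7:5  d8:5 — peak 5.
Total keeper-days = 38 over 8 days ⇒ peak ≥ ⌈38/8⌉ = 5, so 5 is optimal.

5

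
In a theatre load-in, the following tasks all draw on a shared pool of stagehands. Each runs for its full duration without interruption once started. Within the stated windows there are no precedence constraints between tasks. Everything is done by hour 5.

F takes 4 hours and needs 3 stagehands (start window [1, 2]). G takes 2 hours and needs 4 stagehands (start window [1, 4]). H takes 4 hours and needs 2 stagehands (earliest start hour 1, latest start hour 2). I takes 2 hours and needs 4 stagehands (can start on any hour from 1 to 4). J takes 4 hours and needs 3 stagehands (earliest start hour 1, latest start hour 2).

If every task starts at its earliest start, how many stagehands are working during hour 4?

8

At early start, hour 4 has: F, H, J.
Demand: 3 + 2 + 3 = 8.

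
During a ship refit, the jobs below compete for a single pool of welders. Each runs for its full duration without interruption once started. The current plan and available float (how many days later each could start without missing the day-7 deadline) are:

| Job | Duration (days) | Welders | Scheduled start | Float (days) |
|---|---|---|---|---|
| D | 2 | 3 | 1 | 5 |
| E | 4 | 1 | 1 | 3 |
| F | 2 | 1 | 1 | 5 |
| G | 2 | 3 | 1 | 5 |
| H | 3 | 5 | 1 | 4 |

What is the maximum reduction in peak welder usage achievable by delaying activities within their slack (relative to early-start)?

Early-start peak: d1:13  d2:13  d3:6  d4:1  d5:0  d6:0  d7:0 ⇒ 13.
Leveled (D@1, E@1, F@1, G@3, H@5): d1:5  d2:5  d3:4  d4:4  d5:5  d6:5  d7:5 ⇒ 5.
Reduction 13 − 5 = 8.

8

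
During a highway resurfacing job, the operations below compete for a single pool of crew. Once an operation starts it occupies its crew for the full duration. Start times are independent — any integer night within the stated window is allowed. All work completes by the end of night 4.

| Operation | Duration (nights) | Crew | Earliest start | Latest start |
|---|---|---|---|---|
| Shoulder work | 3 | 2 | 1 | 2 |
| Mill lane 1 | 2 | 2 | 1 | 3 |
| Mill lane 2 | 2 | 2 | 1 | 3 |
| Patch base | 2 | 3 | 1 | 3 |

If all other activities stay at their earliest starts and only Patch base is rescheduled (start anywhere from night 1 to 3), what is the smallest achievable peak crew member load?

Patch base@1: n1:9  n2:9  n3:2  n4:0 → peak 9
Patch base@2: n1:6  n2:9  n3:5  n4:0 → peak 9
Patch base@3: n1:6  n2:6  n3:5  n4:3 → peak 6
Best is Patch base@3, peak 6.

6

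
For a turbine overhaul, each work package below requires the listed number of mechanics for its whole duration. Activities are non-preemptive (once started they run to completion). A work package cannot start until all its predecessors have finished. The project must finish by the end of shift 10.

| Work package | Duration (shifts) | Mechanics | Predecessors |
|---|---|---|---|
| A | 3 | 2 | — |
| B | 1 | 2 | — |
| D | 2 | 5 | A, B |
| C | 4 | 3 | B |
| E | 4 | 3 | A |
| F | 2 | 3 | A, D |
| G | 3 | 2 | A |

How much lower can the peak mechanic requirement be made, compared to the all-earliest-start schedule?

5

Early-start peak: s1:4  s2:5  s3:5  s4:13  s5:13  s6:8  s7:6  s8:0  s9:0  s10:0 ⇒ 13.
Leveled (A@1, B@1, D@4, C@2, E@6, F@6, G@6): s1:4  s2:5  s3:5  s4:8  s5:8  s6:8  s7:8  s8:5  s9:3  s10:0 ⇒ 8.
Reduction 13 − 8 = 5.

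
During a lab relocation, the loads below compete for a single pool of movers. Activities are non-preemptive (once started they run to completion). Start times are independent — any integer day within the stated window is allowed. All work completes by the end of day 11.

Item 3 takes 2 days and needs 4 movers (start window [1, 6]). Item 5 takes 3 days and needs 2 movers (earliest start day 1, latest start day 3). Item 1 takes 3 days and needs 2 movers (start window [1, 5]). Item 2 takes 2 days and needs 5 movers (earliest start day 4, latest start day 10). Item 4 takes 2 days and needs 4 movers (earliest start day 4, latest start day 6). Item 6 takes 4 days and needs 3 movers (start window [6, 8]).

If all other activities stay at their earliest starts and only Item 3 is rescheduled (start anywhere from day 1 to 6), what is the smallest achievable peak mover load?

Item 3@1: d1:8  d2:8  d3:4  d4:9  d5:9  d6:3  d7:3  d8:3  d9:3  d10:0  d11:0 → peak 9
Item 3@2: d1:4  d2:8  d3:8  d4:9  d5:9  d6:3  d7:3  d8:3  d9:3  d10:0  d11:0 → peak 9
Item 3@3: d1:4  d2:4  d3:8  d4:13  d5:9  d6:3  d7:3  d8:3  d9:3  d10:0  d11:0 → peak 13
Item 3@4: d1:4  d2:4  d3:4  d4:13  d5:13  d6:3  d7:3  d8:3  d9:3  d10:0  d11:0 → peak 13
Item 3@5: d1:4  d2:4  d3:4  d4:9  d5:13  d6:7  d7:3  d8:3  d9:3  d10:0  d11:0 → peak 13
Item 3@6: d1:4  d2:4  d3:4  d4:9  d5:9  d6:7  d7:7  d8:3  d9:3  d10:0  d11:0 → peak 9
Best is Item 3@1, peak 9.

9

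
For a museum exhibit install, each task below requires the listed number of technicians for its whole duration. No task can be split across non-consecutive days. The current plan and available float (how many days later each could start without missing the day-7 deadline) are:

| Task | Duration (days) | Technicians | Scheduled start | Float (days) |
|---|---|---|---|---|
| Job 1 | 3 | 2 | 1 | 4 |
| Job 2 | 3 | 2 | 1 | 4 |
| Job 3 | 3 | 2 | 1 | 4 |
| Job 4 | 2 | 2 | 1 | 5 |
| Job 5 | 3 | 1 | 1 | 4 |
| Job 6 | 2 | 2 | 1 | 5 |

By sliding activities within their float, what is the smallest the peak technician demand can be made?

Early-start (Job 1@1, Job 2@1, Job 3@1, Job 4@1, Job 5@1, Job 6@1) gives peak 11: d1:11  d2:11  d3:7  d4:0  d5:0  d6:0  d7:0.
Shift Job 3→4, Job 4→4, Job 6→6.
Schedule Job 1@1, Job 2@1, Job 3@4, Job 4@4, Job 5@1, Job 6@6: d1:5  d2:5  d3:5  d4:4  d5:4  d6:4  d7:2 — peak 5.
Total technician-days = 29 over 7 days ⇒ peak ≥ ⌈29/7⌉ = 5, so 5 is optimal.

5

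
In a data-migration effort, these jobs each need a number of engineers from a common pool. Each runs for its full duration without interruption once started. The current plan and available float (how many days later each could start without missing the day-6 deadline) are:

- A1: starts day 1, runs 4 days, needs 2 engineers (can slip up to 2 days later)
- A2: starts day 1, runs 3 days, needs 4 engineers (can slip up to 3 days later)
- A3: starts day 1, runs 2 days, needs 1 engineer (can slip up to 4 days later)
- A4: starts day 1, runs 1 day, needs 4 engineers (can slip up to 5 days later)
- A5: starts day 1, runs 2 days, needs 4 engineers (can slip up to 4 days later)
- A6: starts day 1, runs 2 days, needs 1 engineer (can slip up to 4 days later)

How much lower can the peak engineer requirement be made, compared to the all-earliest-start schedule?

10

Early-start peak: d1:16  d2:12  d3:6  d4:2  d5:0  d6:0 ⇒ 16.
Leveled (A1@1, A2@1, A3@5, A4@4, A5@5, A6@5): d1:6  d2:6  d3:6  d4:6  d5:6  d6:6 ⇒ 6.
Reduction 16 − 6 = 10.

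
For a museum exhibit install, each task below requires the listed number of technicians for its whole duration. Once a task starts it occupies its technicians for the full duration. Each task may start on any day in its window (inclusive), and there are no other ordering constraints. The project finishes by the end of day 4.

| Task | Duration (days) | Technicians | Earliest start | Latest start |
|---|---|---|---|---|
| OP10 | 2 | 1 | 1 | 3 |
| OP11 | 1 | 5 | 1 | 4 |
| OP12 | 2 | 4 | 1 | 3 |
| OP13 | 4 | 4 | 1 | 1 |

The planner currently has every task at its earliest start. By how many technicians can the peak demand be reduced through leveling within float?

5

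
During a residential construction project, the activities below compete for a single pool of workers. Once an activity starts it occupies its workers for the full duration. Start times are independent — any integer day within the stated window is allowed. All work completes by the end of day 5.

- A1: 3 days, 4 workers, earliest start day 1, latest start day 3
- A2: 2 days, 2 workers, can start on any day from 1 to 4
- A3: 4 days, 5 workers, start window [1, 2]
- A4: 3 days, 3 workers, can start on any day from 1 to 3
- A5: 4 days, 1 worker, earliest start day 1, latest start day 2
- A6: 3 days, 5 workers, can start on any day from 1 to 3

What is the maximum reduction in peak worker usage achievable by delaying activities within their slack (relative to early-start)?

2

Early-start peak: d1:20  d2:20  d3:18  d4:6  d5:0 ⇒ 20.
Leveled (A1@1, A2@1, A3@1, A4@1, A5@1, A6@3): d1:15  d2:15  d3:18  d4:11  d5:5 ⇒ 18.
Reduction 20 − 18 = 2.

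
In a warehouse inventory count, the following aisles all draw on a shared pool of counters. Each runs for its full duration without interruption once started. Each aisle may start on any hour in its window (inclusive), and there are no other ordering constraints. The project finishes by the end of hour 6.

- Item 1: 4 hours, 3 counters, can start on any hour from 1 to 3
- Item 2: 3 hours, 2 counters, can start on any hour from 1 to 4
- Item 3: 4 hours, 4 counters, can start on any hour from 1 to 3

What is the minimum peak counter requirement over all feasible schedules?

Schedule Item 1@1, Item 2@1, Item 3@1: h1:9  h2:9  h3:9  h4:7  h5:0  h6:0 — peak 9.

9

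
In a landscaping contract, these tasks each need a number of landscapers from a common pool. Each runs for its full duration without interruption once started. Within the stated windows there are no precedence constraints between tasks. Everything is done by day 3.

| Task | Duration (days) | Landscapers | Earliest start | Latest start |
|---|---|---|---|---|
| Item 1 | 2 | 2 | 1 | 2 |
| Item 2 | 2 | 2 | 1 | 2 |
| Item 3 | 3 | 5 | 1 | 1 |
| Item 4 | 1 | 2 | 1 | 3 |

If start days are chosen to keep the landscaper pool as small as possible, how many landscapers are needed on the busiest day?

Early-start (Item 1@1, Item 2@1, Item 3@1, Item 4@1) gives peak 11: d1:11  d2:9  d3:5.
Shift Item 4→3.
Schedule Item 1@1, Item 2@1, Item 3@1, Item 4@3: d1:9  d2:9  d3:7 — peak 9.
Total landscaper-days = 25 over 3 days ⇒ peak ≥ ⌈25/3⌉ = 9, so 9 is optimal.

9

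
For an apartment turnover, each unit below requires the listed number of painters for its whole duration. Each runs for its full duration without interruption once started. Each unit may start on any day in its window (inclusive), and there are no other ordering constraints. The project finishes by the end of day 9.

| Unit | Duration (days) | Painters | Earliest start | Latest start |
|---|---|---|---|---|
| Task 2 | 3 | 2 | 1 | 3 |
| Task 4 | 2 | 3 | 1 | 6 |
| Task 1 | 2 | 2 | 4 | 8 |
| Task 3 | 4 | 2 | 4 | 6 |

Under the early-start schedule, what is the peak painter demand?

5

Early-start schedule: Task 2@1, Task 4@1, Task 1@4, Task 3@4.
Load per day: day 1: 5, day 2: 5, day 3: 2, day 4: 4, day 5: 4, day 6: 2, day 7: 2, day 8: 0, day 9: 0.
Peak is 5.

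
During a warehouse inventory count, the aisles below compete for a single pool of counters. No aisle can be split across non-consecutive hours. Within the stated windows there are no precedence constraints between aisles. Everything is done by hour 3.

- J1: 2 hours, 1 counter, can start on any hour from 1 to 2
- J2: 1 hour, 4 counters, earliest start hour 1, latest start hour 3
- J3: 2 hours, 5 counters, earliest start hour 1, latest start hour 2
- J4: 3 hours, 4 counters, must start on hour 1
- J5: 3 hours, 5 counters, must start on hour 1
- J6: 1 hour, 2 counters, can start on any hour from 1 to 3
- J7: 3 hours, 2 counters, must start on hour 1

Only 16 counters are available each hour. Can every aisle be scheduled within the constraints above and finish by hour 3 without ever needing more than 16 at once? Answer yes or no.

Total counter-hours = 51; over 3 hours the average is 51/3 > 16, so some hour must exceed 16.

no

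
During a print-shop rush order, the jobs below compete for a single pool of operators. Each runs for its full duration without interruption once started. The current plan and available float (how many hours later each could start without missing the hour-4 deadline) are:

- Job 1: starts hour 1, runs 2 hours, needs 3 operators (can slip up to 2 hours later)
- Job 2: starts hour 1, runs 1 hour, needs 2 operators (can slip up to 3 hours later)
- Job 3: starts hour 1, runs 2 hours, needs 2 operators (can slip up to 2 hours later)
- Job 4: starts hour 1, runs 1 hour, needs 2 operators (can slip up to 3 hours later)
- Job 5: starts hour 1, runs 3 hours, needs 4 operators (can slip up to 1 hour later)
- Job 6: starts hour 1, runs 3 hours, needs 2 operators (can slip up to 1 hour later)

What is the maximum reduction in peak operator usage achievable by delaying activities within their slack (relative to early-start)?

6

Early-start peak: h1:15  h2:11  h3:6  h4:0 ⇒ 15.
Leveled (Job 1@1, Job 2@1, Job 3@3, Job 4@1, Job 5@2, Job 6@1): h1:9  h2:9  h3:8  h4:6 ⇒ 9.
Reduction 15 − 9 = 6.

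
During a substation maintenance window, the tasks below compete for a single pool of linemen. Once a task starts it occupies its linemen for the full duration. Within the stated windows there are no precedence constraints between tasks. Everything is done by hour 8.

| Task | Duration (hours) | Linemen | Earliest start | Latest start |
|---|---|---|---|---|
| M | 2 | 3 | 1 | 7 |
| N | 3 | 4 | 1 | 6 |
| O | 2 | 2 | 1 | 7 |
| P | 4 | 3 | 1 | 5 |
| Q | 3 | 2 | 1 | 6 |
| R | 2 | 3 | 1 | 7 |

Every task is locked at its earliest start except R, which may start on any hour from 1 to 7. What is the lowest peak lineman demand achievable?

R@1: h1:17  h2:17  h3:9  h4:3  h5:0  h6:0  h7:0  h8:0 → peak 17
R@2: h1:14  h2:17  h3:12  h4:3  h5:0  h6:0  h7:0  h8:0 → peak 17
R@3: h1:14  h2:14  h3:12  h4:6  h5:0  h6:0  h7:0  h8:0 → peak 14
R@4: h1:14  h2:14  h3:9  h4:6  h5:3  h6:0  h7:0  h8:0 → peak 14
R@5: h1:14  h2:14  h3:9  h4:3  h5:3  h6:3  h7:0  h8:0 → peak 14
R@6: h1:14  h2:14  h3:9  h4:3  h5:0  h6:3  h7:3  h8:0 → peak 14
R@7: h1:14  h2:14  h3:9  h4:3  h5:0  h6:0  h7:3  h8:3 → peak 14
Best is R@3, peak 14.

14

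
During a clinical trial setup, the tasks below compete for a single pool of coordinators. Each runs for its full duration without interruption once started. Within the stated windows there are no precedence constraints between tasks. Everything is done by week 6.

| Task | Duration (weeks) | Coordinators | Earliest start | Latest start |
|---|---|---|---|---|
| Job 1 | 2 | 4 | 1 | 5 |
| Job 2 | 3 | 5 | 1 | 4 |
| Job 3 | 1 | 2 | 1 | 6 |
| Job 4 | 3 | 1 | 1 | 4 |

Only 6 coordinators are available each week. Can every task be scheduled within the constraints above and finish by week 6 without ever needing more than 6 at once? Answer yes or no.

yes

Schedule Job 1@1, Job 2@4, Job 3@3, Job 4@1: w1:5  w2:5  w3:3  w4:5  w5:5  w6:5 — peak 5 ≤ 6.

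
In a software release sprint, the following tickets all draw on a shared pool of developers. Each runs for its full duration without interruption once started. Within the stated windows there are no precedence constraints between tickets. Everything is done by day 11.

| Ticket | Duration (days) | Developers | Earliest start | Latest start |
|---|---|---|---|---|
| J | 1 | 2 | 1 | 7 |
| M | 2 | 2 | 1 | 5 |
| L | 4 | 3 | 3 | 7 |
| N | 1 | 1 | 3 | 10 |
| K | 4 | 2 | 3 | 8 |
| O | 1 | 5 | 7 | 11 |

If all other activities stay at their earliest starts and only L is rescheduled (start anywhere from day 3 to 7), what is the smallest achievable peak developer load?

L@3: d1:4  d2:2  d3:6  d4:5  d5:5  d6:5  d7:5  d8:0  d9:0  d10:0  d11:0 → peak 6
L@4: d1:4  d2:2  d3:3  d4:5  d5:5  d6:5  d7:8  d8:0  d9:0  d10:0  d11:0 → peak 8
L@5: d1:4  d2:2  d3:3  d4:2  d5:5  d6:5  d7:8  d8:3  d9:0  d10:0  d11:0 → peak 8
L@6: d1:4  d2:2  d3:3  d4:2  d5:2  d6:5  d7:8  d8:3  d9:3  d10:0  d11:0 → peak 8
L@7: d1:4  d2:2  d3:3  d4:2  d5:2  d6:2  d7:8  d8:3  d9:3  d10:3  d11:0 → peak 8
Best is L@3, peak 6.

6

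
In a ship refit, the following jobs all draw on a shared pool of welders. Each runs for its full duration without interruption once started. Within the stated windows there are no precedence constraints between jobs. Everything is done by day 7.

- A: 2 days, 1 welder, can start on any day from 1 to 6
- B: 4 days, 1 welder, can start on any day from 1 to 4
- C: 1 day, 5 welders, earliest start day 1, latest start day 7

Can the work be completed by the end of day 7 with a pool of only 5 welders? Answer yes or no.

Schedule A@1, B@1, C@5: d1:2  d2:2  d3:1  d4:1  d5:5  d6:0  d7:0 — peak 5 ≤ 5.

yes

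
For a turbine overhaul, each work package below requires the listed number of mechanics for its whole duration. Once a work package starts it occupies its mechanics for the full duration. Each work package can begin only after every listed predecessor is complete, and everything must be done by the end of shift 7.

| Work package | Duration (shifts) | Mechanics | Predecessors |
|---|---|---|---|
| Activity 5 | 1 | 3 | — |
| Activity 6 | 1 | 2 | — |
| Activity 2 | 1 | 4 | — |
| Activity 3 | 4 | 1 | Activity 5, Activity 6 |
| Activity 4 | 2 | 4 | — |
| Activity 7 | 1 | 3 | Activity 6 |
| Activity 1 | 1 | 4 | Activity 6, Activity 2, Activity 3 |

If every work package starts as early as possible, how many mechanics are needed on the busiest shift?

13

Early-start schedule: Activity 5@1, Activity 6@1, Activity 2@1, Activity 3@2, Activity 4@1, Activity 7@2, Activity 1@6.
Load per shift: shift 1: 13, shift 2: 8, shift 3: 1, shift 4: 1, shift 5: 1, shift 6: 4, shift 7: 0.
Peak is 13.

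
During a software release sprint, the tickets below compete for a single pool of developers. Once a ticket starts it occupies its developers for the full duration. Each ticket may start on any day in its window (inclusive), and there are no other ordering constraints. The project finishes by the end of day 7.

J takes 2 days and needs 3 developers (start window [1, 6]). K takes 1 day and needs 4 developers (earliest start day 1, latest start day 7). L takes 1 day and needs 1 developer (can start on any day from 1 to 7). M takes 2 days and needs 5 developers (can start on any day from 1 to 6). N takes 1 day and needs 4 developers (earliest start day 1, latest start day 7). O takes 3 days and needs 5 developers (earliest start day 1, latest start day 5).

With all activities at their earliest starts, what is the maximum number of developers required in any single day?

Early-start schedule: J@1, K@1, L@1, M@1, N@1, O@1.
Load per day: day 1: 22, day 2: 13, day 3: 5, day 4: 0, day 5: 0, day 6: 0, day 7: 0.
Peak is 22.

22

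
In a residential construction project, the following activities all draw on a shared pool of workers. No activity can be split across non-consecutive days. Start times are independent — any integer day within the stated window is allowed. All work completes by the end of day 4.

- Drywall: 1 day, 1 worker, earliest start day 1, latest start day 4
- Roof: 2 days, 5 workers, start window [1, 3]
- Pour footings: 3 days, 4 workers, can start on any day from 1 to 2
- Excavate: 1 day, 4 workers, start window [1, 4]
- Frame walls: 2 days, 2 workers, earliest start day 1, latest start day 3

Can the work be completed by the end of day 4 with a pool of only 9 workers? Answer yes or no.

yes

Schedule Drywall@1, Roof@3, Pour footings@1, Excavate@4, Frame walls@1: d1:7  d2:6  d3:9  d4:9 — peak 9 ≤ 9.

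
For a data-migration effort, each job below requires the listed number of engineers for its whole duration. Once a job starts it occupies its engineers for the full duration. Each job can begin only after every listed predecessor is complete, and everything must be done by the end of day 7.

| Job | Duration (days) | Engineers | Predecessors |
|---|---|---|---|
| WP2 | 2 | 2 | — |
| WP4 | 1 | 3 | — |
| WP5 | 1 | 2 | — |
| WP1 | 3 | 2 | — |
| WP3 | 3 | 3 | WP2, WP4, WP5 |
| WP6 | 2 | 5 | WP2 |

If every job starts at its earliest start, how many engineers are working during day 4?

8

At early start, day 4 has: WP3, WP6.
Demand: 3 + 5 = 8.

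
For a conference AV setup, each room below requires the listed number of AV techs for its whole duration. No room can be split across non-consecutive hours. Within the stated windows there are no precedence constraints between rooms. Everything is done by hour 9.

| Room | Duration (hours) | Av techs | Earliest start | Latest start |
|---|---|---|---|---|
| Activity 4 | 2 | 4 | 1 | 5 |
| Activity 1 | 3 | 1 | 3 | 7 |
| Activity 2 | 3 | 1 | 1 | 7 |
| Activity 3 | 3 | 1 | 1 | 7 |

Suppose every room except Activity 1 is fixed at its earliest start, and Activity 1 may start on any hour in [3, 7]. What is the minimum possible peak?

6

Activity 1@3: h1:6  h2:6  h3:3  h4:1  h5:1  h6:0  h7:0  h8:0  h9:0 → peak 6
Activity 1@4: h1:6  h2:6  h3:2  h4:1  h5:1  h6:1  h7:0  h8:0  h9:0 → peak 6
Activity 1@5: h1:6  h2:6  h3:2  h4:0  h5:1  h6:1  h7:1  h8:0  h9:0 → peak 6
Activity 1@6: h1:6  h2:6  h3:2  h4:0  h5:0  h6:1  h7:1  h8:1  h9:0 → peak 6
Activity 1@7: h1:6  h2:6  h3:2  h4:0  h5:0  h6:0  h7:1  h8:1  h9:1 → peak 6
Best is Activity 1@3, peak 6.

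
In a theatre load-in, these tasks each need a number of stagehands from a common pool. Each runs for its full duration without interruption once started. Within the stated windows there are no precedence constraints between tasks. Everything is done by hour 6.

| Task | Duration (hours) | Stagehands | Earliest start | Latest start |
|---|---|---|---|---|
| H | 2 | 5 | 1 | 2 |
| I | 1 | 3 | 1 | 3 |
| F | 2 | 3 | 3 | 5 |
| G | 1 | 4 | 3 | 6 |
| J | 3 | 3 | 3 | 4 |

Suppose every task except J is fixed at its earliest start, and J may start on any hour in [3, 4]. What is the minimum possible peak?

8

J@3: h1:8  h2:5  h3:10  h4:6  h5:3  h6:0 → peak 10
J@4: h1:8  h2:5  h3:7  h4:6  h5:3  h6:3 → peak 8
Best is J@4, peak 8.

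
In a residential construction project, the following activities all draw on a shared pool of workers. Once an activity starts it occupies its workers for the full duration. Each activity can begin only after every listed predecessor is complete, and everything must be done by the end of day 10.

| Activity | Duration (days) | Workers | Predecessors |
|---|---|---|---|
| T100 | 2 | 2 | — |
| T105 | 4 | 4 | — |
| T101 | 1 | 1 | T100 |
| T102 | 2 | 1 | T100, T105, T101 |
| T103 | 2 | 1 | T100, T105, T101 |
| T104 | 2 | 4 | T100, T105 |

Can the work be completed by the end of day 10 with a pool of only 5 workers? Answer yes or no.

Schedule T100@1, T105@3, T101@3, T102@7, T103@7, T104@9: d1:2  d2:2  d3:5  d4:4  d5:4  d6:4  d7:2  d8:2  d9:4  d10:4 — peak 5 ≤ 5.

yes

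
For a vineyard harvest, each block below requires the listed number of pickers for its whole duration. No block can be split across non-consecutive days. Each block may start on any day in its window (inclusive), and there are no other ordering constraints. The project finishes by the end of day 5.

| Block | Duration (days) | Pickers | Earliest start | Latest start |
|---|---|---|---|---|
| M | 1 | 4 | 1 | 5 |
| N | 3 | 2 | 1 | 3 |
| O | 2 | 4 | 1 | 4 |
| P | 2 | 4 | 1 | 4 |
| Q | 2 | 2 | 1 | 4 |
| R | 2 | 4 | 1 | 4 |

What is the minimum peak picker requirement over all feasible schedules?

Early-start (M@1, N@1, O@1, P@1, Q@1, R@1) gives peak 20: d1:20  d2:16  d3:2  d4:0  d5:0.
Shift O→2, P→4, R→4.
Schedule M@1, N@1, O@2, P@4, Q@1, R@4: d1:8  d2:8  d3:6  d4:8  d5:8 — peak 8.
Total picker-days = 38 over 5 days ⇒ peak ≥ ⌈38/5⌉ = 8, so 8 is optimal.

8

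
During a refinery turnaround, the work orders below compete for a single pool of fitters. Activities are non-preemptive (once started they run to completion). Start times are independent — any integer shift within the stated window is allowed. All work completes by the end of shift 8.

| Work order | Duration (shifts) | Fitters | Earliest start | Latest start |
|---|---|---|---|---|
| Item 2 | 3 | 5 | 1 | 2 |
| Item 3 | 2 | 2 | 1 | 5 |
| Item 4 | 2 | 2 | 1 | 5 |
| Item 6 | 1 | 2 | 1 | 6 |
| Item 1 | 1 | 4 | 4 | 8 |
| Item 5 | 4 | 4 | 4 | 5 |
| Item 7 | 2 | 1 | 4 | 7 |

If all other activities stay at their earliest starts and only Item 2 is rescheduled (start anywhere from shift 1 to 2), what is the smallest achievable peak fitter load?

11

Item 2@1: s1:11  s2:9  s3:5  s4:9  s5:5  s6:4  s7:4  s8:0 → peak 11
Item 2@2: s1:6  s2:9  s3:5  s4:14  s5:5  s6:4  s7:4  s8:0 → peak 14
Best is Item 2@1, peak 11.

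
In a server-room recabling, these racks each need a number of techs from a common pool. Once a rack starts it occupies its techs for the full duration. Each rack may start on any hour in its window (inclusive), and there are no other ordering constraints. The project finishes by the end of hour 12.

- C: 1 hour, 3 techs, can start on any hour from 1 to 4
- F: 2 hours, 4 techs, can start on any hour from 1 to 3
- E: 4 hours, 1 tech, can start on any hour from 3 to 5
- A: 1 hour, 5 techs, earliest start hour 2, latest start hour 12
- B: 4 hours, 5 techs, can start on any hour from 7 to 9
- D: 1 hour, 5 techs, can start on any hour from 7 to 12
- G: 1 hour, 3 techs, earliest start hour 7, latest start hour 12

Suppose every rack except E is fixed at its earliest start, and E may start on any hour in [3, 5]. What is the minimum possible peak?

13

E@3: h1:7  h2:9  h3:1  h4:1  h5:1  h6:1  h7:13  h8:5  h9:5  h10:5  h11:0  h12:0 → peak 13
E@4: h1:7  h2:9  h3:0  h4:1  h5:1  h6:1  h7:14  h8:5  h9:5  h10:5  h11:0  h12:0 → peak 14
E@5: h1:7  h2:9  h3:0  h4:0  h5:1  h6:1  h7:14  h8:6  h9:5  h10:5  h11:0  h12:0 → peak 14
Best is E@3, peak 13.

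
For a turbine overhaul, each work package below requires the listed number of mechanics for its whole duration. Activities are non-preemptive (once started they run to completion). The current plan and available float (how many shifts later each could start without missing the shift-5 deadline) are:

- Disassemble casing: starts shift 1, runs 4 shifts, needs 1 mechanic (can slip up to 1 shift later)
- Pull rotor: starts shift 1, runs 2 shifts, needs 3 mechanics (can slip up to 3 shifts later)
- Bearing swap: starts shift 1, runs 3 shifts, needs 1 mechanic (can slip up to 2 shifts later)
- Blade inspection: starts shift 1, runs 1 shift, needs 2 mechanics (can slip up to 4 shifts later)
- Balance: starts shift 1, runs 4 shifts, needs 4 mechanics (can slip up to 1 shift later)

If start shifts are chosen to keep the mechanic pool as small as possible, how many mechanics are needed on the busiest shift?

Early-start (Disassemble casing@1, Pull rotor@1, Bearing swap@1, Blade inspection@1, Balance@1) gives peak 11: s1:11  s2:9  s3:6  s4:5  s5:0.
Shift Bearing swap→3, Balance→2.
Schedule Disassemble casing@1, Pull rotor@1, Bearing swap@3, Blade inspection@1, Balance@2: s1:6  s2:8  s3:6  s4:6  s5:5 — peak 8.

8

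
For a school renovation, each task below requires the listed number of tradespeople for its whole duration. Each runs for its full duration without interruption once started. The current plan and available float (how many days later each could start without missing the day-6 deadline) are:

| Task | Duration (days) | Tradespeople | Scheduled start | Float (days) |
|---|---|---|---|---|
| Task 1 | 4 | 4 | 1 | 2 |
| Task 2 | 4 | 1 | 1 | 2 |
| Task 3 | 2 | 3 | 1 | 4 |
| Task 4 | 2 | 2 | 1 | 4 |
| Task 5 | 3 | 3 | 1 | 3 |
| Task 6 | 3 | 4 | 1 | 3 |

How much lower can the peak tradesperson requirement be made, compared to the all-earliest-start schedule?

8

Early-start peak: d1:17  d2:17  d3:12  d4:5  d5:0  d6:0 ⇒ 17.
Leveled (Task 1@1, Task 2@1, Task 3@5, Task 4@5, Task 5@1, Task 6@4): d1:8  d2:8  d3:8  d4:9  d5:9  d6:9 ⇒ 9.
Reduction 17 − 9 = 8.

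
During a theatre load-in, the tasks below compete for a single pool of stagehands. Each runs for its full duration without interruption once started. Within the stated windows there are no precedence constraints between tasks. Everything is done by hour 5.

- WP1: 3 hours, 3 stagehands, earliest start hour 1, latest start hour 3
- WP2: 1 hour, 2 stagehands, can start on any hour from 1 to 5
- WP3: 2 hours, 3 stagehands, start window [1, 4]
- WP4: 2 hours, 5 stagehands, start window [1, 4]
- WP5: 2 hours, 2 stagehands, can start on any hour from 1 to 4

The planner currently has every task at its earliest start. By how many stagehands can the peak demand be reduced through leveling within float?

8

Early-start peak: h1:15  h2:13  h3:3  h4:0  h5:0 ⇒ 15.
Leveled (WP1@1, WP2@1, WP3@2, WP4@4, WP5@4): h1:5  h2:6  h3:6  h4:7  h5:7 ⇒ 7.
Reduction 15 − 7 = 8.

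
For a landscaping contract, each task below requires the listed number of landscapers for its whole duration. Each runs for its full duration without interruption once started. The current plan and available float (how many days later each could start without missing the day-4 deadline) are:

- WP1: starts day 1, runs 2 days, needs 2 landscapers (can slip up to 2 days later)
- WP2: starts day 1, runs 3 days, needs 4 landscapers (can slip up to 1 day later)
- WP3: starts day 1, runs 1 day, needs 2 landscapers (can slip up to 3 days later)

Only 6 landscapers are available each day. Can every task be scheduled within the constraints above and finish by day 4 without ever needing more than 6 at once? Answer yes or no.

yes

Schedule WP1@1, WP2@1, WP3@3: d1:6  d2:6  d3:6  d4:0 — peak 6 ≤ 6.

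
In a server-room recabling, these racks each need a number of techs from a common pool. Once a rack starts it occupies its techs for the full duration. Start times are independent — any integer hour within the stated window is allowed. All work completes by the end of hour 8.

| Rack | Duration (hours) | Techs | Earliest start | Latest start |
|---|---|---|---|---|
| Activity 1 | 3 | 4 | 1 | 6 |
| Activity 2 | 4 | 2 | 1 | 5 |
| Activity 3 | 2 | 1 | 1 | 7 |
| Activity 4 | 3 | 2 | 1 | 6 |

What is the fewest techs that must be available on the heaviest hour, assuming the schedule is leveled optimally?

Early-start (Activity 1@1, Activity 2@1, Activity 3@1, Activity 4@1) gives peak 9: h1:9  h2:9  h3:8  h4:2  h5:0  h6:0  h7:0  h8:0.
Shift Activity 2→4, Activity 3→4, Activity 4→6.
Schedule Activity 1@1, Activity 2@4, Activity 3@4, Activity 4@6: h1:4  h2:4  h3:4  h4:3  h5:3  h6:4  h7:4  h8:2 — peak 4.
Total tech-hours = 28 over 8 hours ⇒ peak ≥ ⌈28/8⌉ = 4, so 4 is optimal.

4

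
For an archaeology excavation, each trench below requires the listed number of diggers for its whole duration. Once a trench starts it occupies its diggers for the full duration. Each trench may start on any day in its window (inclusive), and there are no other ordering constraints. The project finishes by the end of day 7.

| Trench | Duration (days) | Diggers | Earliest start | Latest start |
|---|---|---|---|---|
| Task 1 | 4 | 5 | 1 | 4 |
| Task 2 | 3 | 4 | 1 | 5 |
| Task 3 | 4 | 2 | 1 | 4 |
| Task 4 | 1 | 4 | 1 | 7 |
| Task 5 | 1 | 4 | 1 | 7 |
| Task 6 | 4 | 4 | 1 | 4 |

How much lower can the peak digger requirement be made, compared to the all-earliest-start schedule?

Early-start peak: d1:23  d2:15  d3:15  d4:11  d5:0  d6:0  d7:0 ⇒ 23.
Leveled (Task 1@1, Task 2@1, Task 3@1, Task 4@5, Task 5@6, Task 6@4): d1:11  d2:11  d3:11  d4:11  d5:8  d6:8  d7:4 ⇒ 11.
Reduction 23 − 11 = 12.

12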